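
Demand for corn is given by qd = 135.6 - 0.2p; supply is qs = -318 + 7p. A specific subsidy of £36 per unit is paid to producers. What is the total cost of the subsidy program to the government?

Pre-subsidy: 135.6 - 0.2p = -318 + 7p gives p* = 63, q* = 123.
With the subsidy, sellers receive ps = pb + 36 for each unit, where pb is the price buyers pay.
Supply in terms of pb becomes qs = -318 + 7(pb + 36) = -66 + 7pb. Setting this equal to demand: 135.6 - 0.2pb = -66 + 7pb, so pb = 28.
Sellers receive ps = 28 + 36 = 64; q' = 135.6 − 0.2·28 = 130.
Government outlay = subsidy × quantity = 36 × 130 = 4680.

Government cost = £4680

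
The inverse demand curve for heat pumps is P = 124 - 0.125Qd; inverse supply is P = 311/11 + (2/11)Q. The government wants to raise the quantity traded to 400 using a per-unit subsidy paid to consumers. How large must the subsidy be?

Required subsidy s = 27 per unit

At Q = 400, from the demand curve buyers pay Pb = 124 − 0.125·400 = 74; from the supply curve sellers need Ps = 311/11 + (2/11)·400 = 101.
The subsidy must fill the gap: s = Ps − Pb = 101 − 74 = 27.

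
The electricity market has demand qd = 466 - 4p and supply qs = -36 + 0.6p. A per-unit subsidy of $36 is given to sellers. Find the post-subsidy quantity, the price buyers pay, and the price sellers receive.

q' = 1110/23; buyers pay 2402/23; sellers receive 3230/23

Pre-subsidy: 466 - 4p = -36 + 0.6p gives p* = 2510/23, q* = 678/23.
With the subsidy, sellers receive ps = pb + 36 for each unit, where pb is the price buyers pay.
Supply in terms of pb becomes qs = -36 + 0.6(pb + 36) = -14.4 + 0.6pb. Setting this equal to demand: 466 - 4pb = -14.4 + 0.6pb, so pb = 2402/23.
Sellers receive ps = 2402/23 + 36 = 3230/23; q' = 466 − 4·(2402/23) = 1110/23.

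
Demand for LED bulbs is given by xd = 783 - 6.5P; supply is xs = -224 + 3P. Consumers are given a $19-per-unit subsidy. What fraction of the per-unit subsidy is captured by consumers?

Pre-subsidy: 783 - 6.5P = -224 + 3P gives P* = 106, x* = 94.
With the rebate, buyers effectively pay Pb = Ps − 19, where Ps is the price sellers receive.
Demand in terms of Ps becomes xd = 783 − 6.5(Ps − 19) = 906.5 - 6.5Ps. Setting this equal to supply: 906.5 - 6.5Ps = -224 + 3Ps, so Ps = 119.
Buyers pay Pb = 119 − 19 = 100; x' = -224 + 3·119 = 133.
Buyers' price falls by P* − Pb = 106 − 100 = 6; sellers' price rises by Ps − P* = 119 − 106 = 13.
So consumers capture 6/19 = 6/19 of each unit of subsidy.

Consumer share = 6/19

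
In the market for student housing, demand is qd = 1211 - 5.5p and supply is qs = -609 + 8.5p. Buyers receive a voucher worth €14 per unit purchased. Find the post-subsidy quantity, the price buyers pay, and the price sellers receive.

Pre-subsidy: 1211 - 5.5p = -609 + 8.5p gives p* = 130, q* = 496.
With the rebate, buyers effectively pay pb = ps − 14, where ps is the price sellers receive.
Demand in terms of ps becomes qd = 1211 − 5.5(ps − 14) = 1288 - 5.5ps. Setting this equal to supply: 1288 - 5.5ps = -609 + 8.5ps, so ps = 135.5.
Buyers pay pb = 135.5 − 14 = 121.5; q' = -609 + 8.5·135.5 = 542.75.

q' = 542.75; buyers pay €121.5; sellers receive €135.5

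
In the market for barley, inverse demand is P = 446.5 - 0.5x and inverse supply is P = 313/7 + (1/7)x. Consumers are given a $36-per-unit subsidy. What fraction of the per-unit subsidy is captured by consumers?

Consumer share = 7/9

Pre-subsidy: 446.5 - 0.5x = 313/7 + (1/7)x gives x* = 625 and P* = 134.
With the rebate, buyers effectively pay Pb = Ps − 36, where Ps is the price sellers receive.
On the curves, Pb = 446.5 - 0.5x and Ps = 313/7 + (1/7)x; the wedge Ps − Pb = 36 gives 313/7 + (1/7)x − (446.5 - 0.5x) = 36, so x' = 681.
Then Pb = 446.5 − 0.5·681 = 106 and Ps = 313/7 + (1/7)·681 = 142.
Buyers' price falls by P* − Pb = 134 − 106 = 28; sellers' price rises by Ps − P* = 142 − 134 = 8.
So consumers capture 28/36 = 7/9 of each unit of subsidy.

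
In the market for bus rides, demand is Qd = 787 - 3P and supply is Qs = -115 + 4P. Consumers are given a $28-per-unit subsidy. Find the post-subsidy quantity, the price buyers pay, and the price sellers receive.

Q' = 3139/7; buyers pay 790/7; sellers receive 986/7

Pre-subsidy: 787 - 3P = -115 + 4P gives P* = 902/7, Q* = 2803/7.
With the rebate, buyers effectively pay Pb = Ps − 28, where Ps is the price sellers receive.
Demand in terms of Ps becomes Qd = 787 − 3(Ps − 28) = 871 - 3Ps. Setting this equal to supply: 871 - 3Ps = -115 + 4Ps, so Ps = 986/7.
Buyers pay Pb = 986/7 − 28 = 790/7; Q' = -115 + 4·(986/7) = 3139/7.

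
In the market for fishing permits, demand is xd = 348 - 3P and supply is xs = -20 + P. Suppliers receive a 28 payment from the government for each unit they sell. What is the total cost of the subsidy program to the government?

Government cost = 2604

Pre-subsidy: 348 - 3P = -20 + P gives P* = 92, x* = 72.
With the subsidy, sellers receive Ps = Pb + 28 for each unit, where Pb is the price buyers pay.
Supply in terms of Pb becomes xs = -20 + 1(Pb + 28) = 8 + Pb. Setting this equal to demand: 348 - 3Pb = 8 + Pb, so Pb = 85.
Sellers receive Ps = 85 + 28 = 113; x' = 348 − 3·85 = 93.
Government outlay = subsidy × quantity = 28 × 93 = 2604.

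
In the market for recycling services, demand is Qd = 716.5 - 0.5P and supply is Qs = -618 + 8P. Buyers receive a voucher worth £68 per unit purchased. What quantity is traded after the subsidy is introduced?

Q' = 670

Pre-subsidy: 716.5 - 0.5P = -618 + 8P gives P* = 157, Q* = 638.
With the rebate, buyers effectively pay Pb = Ps − 68, where Ps is the price sellers receive.
Demand in terms of Ps becomes Qd = 716.5 − 0.5(Ps − 68) = 750.5 - 0.5Ps. Setting this equal to supply: 750.5 - 0.5Ps = -618 + 8Ps, so Ps = 161.
Buyers pay Pb = 161 − 68 = 93; Q' = -618 + 8·161 = 670.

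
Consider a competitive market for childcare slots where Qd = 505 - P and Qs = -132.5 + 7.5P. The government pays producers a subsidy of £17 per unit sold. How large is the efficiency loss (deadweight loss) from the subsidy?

Pre-subsidy: 505 - P = -132.5 + 7.5P gives P* = 75, Q* = 430.
With the subsidy, sellers receive Ps = Pb + 17 for each unit, where Pb is the price buyers pay.
Supply in terms of Pb becomes Qs = -132.5 + 7.5(Pb + 17) = -5 + 7.5Pb. Setting this equal to demand: 505 - Pb = -5 + 7.5Pb, so Pb = 60.
Sellers receive Ps = 60 + 17 = 77; Q' = 505 − 1·60 = 445.
The subsidy expands output by 445 − 430 = 15 past the efficient level; on those units the gap between marginal cost and willingness to pay runs from 0 up to 17.
DWL = ½ × 17 × 15 = 127.5.

Deadweight loss = £127.5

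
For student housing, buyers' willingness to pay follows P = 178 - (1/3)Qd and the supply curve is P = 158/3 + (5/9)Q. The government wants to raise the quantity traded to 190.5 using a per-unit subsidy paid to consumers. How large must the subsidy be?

At Q = 190.5, from the demand curve buyers pay Pb = 178 − (1/3)·190.5 = 114.5; from the supply curve sellers need Ps = 158/3 + (5/9)·190.5 = 158.5.
The subsidy must fill the gap: s = Ps − Pb = 158.5 − 114.5 = 44.

Required subsidy s = 44 per unit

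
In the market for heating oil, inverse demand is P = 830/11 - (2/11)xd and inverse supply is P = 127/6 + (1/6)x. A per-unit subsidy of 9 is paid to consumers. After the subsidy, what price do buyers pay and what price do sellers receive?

Pre-subsidy: 830/11 - (2/11)x = 127/6 + (1/6)x gives x* = 3583/23 and P* = 1084/23.
With the rebate, buyers effectively pay Pb = Ps − 9, where Ps is the price sellers receive.
On the curves, Pb = 830/11 - (2/11)x and Ps = 127/6 + (1/6)x; the wedge Ps − Pb = 9 gives 127/6 + (1/6)x − (830/11 - (2/11)x) = 9, so x' = 4177/23.
Then Pb = 830/11 − (2/11)·(4177/23) = 976/23 and Ps = 127/6 + (1/6)·(4177/23) = 1183/23.

Buyers pay 976/23; sellers receive 1183/23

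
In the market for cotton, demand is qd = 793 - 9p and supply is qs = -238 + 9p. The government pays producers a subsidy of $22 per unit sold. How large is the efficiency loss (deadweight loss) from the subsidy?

Pre-subsidy: 793 - 9p = -238 + 9p gives p* = 1031/18, q* = 277.5.
With the subsidy, sellers receive ps = pb + 22 for each unit, where pb is the price buyers pay.
Supply in terms of pb becomes qs = -238 + 9(pb + 22) = -40 + 9pb. Setting this equal to demand: 793 - 9pb = -40 + 9pb, so pb = 833/18.
Sellers receive ps = 833/18 + 22 = 1229/18; q' = 793 − 9·(833/18) = 376.5.
The subsidy expands output by 376.5 − 277.5 = 99 past the efficient level; on those units the gap between marginal cost and willingness to pay runs from 0 up to 22.
DWL = ½ × 22 × 99 = 1089.

Deadweight loss = $1089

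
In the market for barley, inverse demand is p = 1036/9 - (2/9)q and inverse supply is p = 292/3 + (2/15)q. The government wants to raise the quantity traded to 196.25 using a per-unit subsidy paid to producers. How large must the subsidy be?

At q = 196.25, from the demand curve buyers pay pb = 1036/9 − (2/9)·196.25 = 71.5; from the supply curve sellers need ps = 292/3 + (2/15)·196.25 = 123.5.
The subsidy must fill the gap: s = ps − pb = 123.5 − 71.5 = 52.

Required subsidy s = 52 per unit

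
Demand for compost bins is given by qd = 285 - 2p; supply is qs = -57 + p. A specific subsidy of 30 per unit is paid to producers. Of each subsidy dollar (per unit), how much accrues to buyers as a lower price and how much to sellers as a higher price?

Pre-subsidy: 285 - 2p = -57 + p gives p* = 114, q* = 57.
With the subsidy, sellers receive ps = pb + 30 for each unit, where pb is the price buyers pay.
Supply in terms of pb becomes qs = -57 + 1(pb + 30) = -27 + pb. Setting this equal to demand: 285 - 2pb = -27 + pb, so pb = 104.
Sellers receive ps = 104 + 30 = 134; q' = 285 − 2·104 = 77.
Buyers' price falls by p* − pb = 114 − 104 = 10; sellers' price rises by ps − p* = 134 − 114 = 20.

Buyers gain 10 per unit; sellers gain 20 per unit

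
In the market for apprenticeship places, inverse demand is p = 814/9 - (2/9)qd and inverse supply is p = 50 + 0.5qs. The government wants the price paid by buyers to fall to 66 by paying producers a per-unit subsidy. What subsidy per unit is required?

Required subsidy s = 39 per unit

At a buyer price of 66, quantity demanded is 407 − 4.5·66 = 110.
Sellers supply 110 only when they receive ps = 50 + 0.5·110 = 105.
s = ps − pb = 105 − 66 = 39.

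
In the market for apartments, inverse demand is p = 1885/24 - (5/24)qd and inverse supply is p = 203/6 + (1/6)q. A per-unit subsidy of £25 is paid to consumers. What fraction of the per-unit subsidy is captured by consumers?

Pre-subsidy: 1885/24 - (5/24)q = 203/6 + (1/6)q gives q* = 1073/9 and p* = 1450/27.
With the rebate, buyers effectively pay pb = ps − 25, where ps is the price sellers receive.
On the curves, pb = 1885/24 - (5/24)q and ps = 203/6 + (1/6)q; the wedge ps − pb = 25 gives 203/6 + (1/6)q − (1885/24 - (5/24)q) = 25, so q' = 1673/9.
Then pb = 1885/24 − (5/24)·(1673/9) = 1075/27 and ps = 203/6 + (1/6)·(1673/9) = 1750/27.
Buyers' price falls by p* − pb = 1450/27 − 1075/27 = 125/9; sellers' price rises by ps − p* = 1750/27 − 1450/27 = 100/9.
So consumers capture (125/9)/25 = 5/9 of each unit of subsidy.

Consumer share = 5/9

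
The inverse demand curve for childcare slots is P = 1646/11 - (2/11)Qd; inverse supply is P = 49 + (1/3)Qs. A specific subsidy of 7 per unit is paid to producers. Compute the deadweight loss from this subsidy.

Deadweight loss = 1617/34

Pre-subsidy: 1646/11 - (2/11)Q = 49 + (1/3)Q gives Q* = 3321/17 and P* = 1940/17.
With the subsidy, sellers receive Ps = Pb + 7 for each unit, where Pb is the price buyers pay.
On the curves, Pb = 1646/11 - (2/11)Q and Ps = 49 + (1/3)Q; the wedge Ps − Pb = 7 gives 49 + (1/3)Q − (1646/11 - (2/11)Q) = 7, so Q' = 3552/17.
Then Pb = 1646/11 − (2/11)·(3552/17) = 1898/17 and Ps = 49 + (1/3)·(3552/17) = 2017/17.
The subsidy expands output by 3552/17 − 3321/17 = 231/17 past the efficient level; on those units the gap between marginal cost and willingness to pay runs from 0 up to 7.
DWL = ½ × 7 × 231/17 = 1617/34.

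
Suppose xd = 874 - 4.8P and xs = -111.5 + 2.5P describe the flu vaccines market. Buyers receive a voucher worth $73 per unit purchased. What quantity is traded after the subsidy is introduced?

Pre-subsidy: 874 - 4.8P = -111.5 + 2.5P gives P* = 135, x* = 226.
With the rebate, buyers effectively pay Pb = Ps − 73, where Ps is the price sellers receive.
Demand in terms of Ps becomes xd = 874 − 4.8(Ps − 73) = 1224.4 - 4.8Ps. Setting this equal to supply: 1224.4 - 4.8Ps = -111.5 + 2.5Ps, so Ps = 183.
Buyers pay Pb = 183 − 73 = 110; x' = -111.5 + 2.5·183 = 346.

x' = 346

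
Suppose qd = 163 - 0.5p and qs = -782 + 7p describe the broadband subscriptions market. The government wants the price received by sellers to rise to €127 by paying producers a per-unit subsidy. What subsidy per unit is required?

At a seller price of 127, quantity supplied is -782 + 7·127 = 107.
Buyers absorb 107 only when they pay pb with 163 − 0.5·pb = 107, i.e. pb = 112.
s = ps − pb = 127 − 112 = 15.

Required subsidy s = €15 per unit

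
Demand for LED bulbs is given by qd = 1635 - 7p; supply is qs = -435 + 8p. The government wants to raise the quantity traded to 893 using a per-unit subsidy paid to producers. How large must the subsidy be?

At q = 893, invert demand for the buyer price: pb = (1635 − 893)/7 = 106; invert supply for the seller price: ps = (893 − (-435))/8 = 166.
The subsidy must fill the gap: s = ps − pb = 166 − 106 = 60.

Required subsidy s = 60 per unit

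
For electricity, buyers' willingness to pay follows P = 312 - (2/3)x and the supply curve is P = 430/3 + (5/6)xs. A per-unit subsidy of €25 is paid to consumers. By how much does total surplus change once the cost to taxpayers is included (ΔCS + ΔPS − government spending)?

Net change in total surplus = -625/3

Pre-subsidy: 312 - (2/3)x = 430/3 + (5/6)x gives x* = 1012/9 and P* = 6400/27.
With the rebate, buyers effectively pay Pb = Ps − 25, where Ps is the price sellers receive.
On the curves, Pb = 312 - (2/3)x and Ps = 430/3 + (5/6)x; the wedge Ps − Pb = 25 gives 430/3 + (5/6)x − (312 - (2/3)x) = 25, so x' = 1162/9.
Then Pb = 312 − (2/3)·(1162/9) = 6100/27 and Ps = 430/3 + (5/6)·(1162/9) = 6775/27.
ΔCS = ½(1012/9 + 1162/9)(6400/27 − 6100/27) = 108700/81; ΔPS = ½(1012/9 + 1162/9)(6775/27 − 6400/27) = 135875/81.
Government spending = 25 × 1162/9 = 29050/9.
Net change = 108700/81 + 135875/81 − 29050/9 = -625/3. The loss equals the DWL triangle ½·25·50/3.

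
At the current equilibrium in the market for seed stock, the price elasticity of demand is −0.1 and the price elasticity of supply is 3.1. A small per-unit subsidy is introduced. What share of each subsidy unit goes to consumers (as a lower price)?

For a small subsidy around the equilibrium, the benefit split depends on the relative slopes, which at a point are proportional to the elasticities.
Buyer share = εs/(εs + |εd|) = 3.1/(3.1 + 0.1) = 0.96875; seller share = |εd|/(εs + |εd|) = 0.03125.

Consumer share = 0.96875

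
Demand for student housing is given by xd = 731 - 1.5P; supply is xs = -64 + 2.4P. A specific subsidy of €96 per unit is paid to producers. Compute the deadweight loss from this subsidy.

Pre-subsidy: 731 - 1.5P = -64 + 2.4P gives P* = 2650/13, x* = 5528/13.
With the subsidy, sellers receive Ps = Pb + 96 for each unit, where Pb is the price buyers pay.
Supply in terms of Pb becomes xs = -64 + 2.4(Pb + 96) = 166.4 + 2.4Pb. Setting this equal to demand: 731 - 1.5Pb = 166.4 + 2.4Pb, so Pb = 1882/13.
Sellers receive Ps = 1882/13 + 96 = 3130/13; x' = 731 − 1.5·(1882/13) = 6680/13.
The subsidy expands output by 6680/13 − 5528/13 = 1152/13 past the efficient level; on those units the gap between marginal cost and willingness to pay runs from 0 up to 96.
DWL = ½ × 96 × 1152/13 = 55296/13.

Deadweight loss = 55296/13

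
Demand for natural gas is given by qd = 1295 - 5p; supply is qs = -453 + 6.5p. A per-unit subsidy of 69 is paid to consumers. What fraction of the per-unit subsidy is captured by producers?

Pre-subsidy: 1295 - 5p = -453 + 6.5p gives p* = 152, q* = 535.
With the rebate, buyers effectively pay pb = ps − 69, where ps is the price sellers receive.
Demand in terms of ps becomes qd = 1295 − 5(ps − 69) = 1640 - 5ps. Setting this equal to supply: 1640 - 5ps = -453 + 6.5ps, so ps = 182.
Buyers pay pb = 182 − 69 = 113; q' = -453 + 6.5·182 = 730.
Buyers' price falls by p* − pb = 152 − 113 = 39; sellers' price rises by ps − p* = 182 − 152 = 30.
So producers capture 30/69 = 10/23 of each unit of subsidy.

Producer share = 10/23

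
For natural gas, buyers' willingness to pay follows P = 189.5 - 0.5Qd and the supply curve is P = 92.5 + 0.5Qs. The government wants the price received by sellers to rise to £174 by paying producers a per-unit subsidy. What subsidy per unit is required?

At a seller price of 174, quantity supplied is -185 + 2·174 = 163.
Buyers absorb 163 only when they pay Pb = 189.5 − 0.5·163 = 108.
s = Ps − Pb = 174 − 108 = 66.

Required subsidy s = £66 per unit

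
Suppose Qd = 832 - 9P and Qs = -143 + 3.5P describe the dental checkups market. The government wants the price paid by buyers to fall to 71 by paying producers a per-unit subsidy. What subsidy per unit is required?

Required subsidy s = 25 per unit

At a buyer price of 71, quantity demanded is 832 − 9·71 = 193.
Sellers supply 193 only when they receive Ps with -143 + 3.5·Ps = 193, i.e. Ps = 96.
s = Ps − Pb = 96 − 71 = 25.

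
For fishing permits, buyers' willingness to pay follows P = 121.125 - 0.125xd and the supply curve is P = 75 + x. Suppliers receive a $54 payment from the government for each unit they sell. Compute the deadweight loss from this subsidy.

Deadweight loss = $1296

Pre-subsidy: 121.125 - 0.125x = 75 + x gives x* = 41 and P* = 116.
With the subsidy, sellers receive Ps = Pb + 54 for each unit, where Pb is the price buyers pay.
On the curves, Pb = 121.125 - 0.125x and Ps = 75 + x; the wedge Ps − Pb = 54 gives 75 + x − (121.125 - 0.125x) = 54, so x' = 89.
Then Pb = 121.125 − 0.125·89 = 110 and Ps = 75 + 1·89 = 164.
The subsidy expands output by 89 − 41 = 48 past the efficient level; on those units the gap between marginal cost and willingness to pay runs from 0 up to 54.
DWL = ½ × 54 × 48 = 1296.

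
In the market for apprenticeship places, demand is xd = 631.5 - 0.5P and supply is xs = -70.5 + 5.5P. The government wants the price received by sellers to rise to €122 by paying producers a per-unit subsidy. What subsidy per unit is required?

At a seller price of 122, quantity supplied is -70.5 + 5.5·122 = 600.5.
Buyers absorb 600.5 only when they pay Pb with 631.5 − 0.5·Pb = 600.5, i.e. Pb = 62.
s = Ps − Pb = 122 − 62 = 60.

Required subsidy s = €60 per unit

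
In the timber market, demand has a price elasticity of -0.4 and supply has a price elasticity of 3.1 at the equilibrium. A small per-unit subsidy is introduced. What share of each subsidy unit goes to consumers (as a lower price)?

For a small subsidy around the equilibrium, the benefit split depends on the relative slopes, which at a point are proportional to the elasticities.
Buyer share = εs/(εs + |εd|) = 3.1/(3.1 + 0.4) = 31/35; seller share = |εd|/(εs + |εd|) = 4/35.

Consumer share = 31/35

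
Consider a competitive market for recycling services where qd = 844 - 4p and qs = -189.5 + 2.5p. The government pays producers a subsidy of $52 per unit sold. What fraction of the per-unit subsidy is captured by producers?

Producer share = 8/13

Pre-subsidy: 844 - 4p = -189.5 + 2.5p gives p* = 159, q* = 208.
With the subsidy, sellers receive ps = pb + 52 for each unit, where pb is the price buyers pay.
Supply in terms of pb becomes qs = -189.5 + 2.5(pb + 52) = -59.5 + 2.5pb. Setting this equal to demand: 844 - 4pb = -59.5 + 2.5pb, so pb = 139.
Sellers receive ps = 139 + 52 = 191; q' = 844 − 4·139 = 288.
Buyers' price falls by p* − pb = 159 − 139 = 20; sellers' price rises by ps − p* = 191 − 159 = 32.
So producers capture 32/52 = 8/13 of each unit of subsidy.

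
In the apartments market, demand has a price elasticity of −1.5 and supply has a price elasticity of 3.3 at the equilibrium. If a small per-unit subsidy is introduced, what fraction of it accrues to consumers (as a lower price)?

For a small subsidy around the equilibrium, the benefit split depends on the relative slopes, which at a point are proportional to the elasticities.
Buyer share = εs/(εs + |εd|) = 3.3/(3.3 + 1.5) = 0.6875; seller share = |εd|/(εs + |εd|) = 0.3125.

Consumer share = 0.6875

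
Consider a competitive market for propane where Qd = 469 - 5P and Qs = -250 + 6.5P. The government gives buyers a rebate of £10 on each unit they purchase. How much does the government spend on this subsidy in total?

Government cost = 42470/23

Pre-subsidy: 469 - 5P = -250 + 6.5P gives P* = 1438/23, Q* = 3597/23.
With the rebate, buyers effectively pay Pb = Ps − 10, where Ps is the price sellers receive.
Demand in terms of Ps becomes Qd = 469 − 5(Ps − 10) = 519 - 5Ps. Setting this equal to supply: 519 - 5Ps = -250 + 6.5Ps, so Ps = 1538/23.
Buyers pay Pb = 1538/23 − 10 = 1308/23; Q' = -250 + 6.5·(1538/23) = 4247/23.
Government outlay = subsidy × quantity = 10 × 4247/23 = 42470/23.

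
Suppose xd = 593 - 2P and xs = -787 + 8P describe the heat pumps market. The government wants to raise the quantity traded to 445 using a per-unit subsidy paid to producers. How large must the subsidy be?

At x = 445, invert demand for the buyer price: Pb = (593 − 445)/2 = 74; invert supply for the seller price: Ps = (445 − (-787))/8 = 154.
The subsidy must fill the gap: s = Ps − Pb = 154 − 74 = 80.

Required subsidy s = 80 per unit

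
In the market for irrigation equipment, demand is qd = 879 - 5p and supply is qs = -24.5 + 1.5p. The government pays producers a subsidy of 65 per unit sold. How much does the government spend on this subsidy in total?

Pre-subsidy: 879 - 5p = -24.5 + 1.5p gives p* = 139, q* = 184.
With the subsidy, sellers receive ps = pb + 65 for each unit, where pb is the price buyers pay.
Supply in terms of pb becomes qs = -24.5 + 1.5(pb + 65) = 73 + 1.5pb. Setting this equal to demand: 879 - 5pb = 73 + 1.5pb, so pb = 124.
Sellers receive ps = 124 + 65 = 189; q' = 879 − 5·124 = 259.
Government outlay = subsidy × quantity = 65 × 259 = 16835.

Government cost = 16835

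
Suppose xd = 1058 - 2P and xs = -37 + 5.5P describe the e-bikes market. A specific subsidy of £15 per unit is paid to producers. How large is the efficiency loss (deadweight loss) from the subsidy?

Pre-subsidy: 1058 - 2P = -37 + 5.5P gives P* = 146, x* = 766.
With the subsidy, sellers receive Ps = Pb + 15 for each unit, where Pb is the price buyers pay.
Supply in terms of Pb becomes xs = -37 + 5.5(Pb + 15) = 45.5 + 5.5Pb. Setting this equal to demand: 1058 - 2Pb = 45.5 + 5.5Pb, so Pb = 135.
Sellers receive Ps = 135 + 15 = 150; x' = 1058 − 2·135 = 788.
The subsidy expands output by 788 − 766 = 22 past the efficient level; on those units the gap between marginal cost and willingness to pay runs from 0 up to 15.
DWL = ½ × 15 × 22 = 165.

Deadweight loss = £165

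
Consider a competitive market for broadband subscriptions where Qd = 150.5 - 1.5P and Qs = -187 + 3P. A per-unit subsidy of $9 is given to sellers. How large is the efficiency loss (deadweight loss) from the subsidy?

Deadweight loss = $40.5

Pre-subsidy: 150.5 - 1.5P = -187 + 3P gives P* = 75, Q* = 38.
With the subsidy, sellers receive Ps = Pb + 9 for each unit, where Pb is the price buyers pay.
Supply in terms of Pb becomes Qs = -187 + 3(Pb + 9) = -160 + 3Pb. Setting this equal to demand: 150.5 - 1.5Pb = -160 + 3Pb, so Pb = 69.
Sellers receive Ps = 69 + 9 = 78; Q' = 150.5 − 1.5·69 = 47.
The subsidy expands output by 47 − 38 = 9 past the efficient level; on those units the gap between marginal cost and willingness to pay runs from 0 up to 9.
DWL = ½ × 9 × 9 = 40.5.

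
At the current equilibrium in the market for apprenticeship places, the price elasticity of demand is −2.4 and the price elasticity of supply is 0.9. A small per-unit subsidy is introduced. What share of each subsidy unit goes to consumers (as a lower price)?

Consumer share = 3/11

For a small subsidy around the equilibrium, the benefit split depends on the relative slopes, which at a point are proportional to the elasticities.
Buyer share = εs/(εs + |εd|) = 0.9/(0.9 + 2.4) = 3/11; seller share = |εd|/(εs + |εd|) = 8/11.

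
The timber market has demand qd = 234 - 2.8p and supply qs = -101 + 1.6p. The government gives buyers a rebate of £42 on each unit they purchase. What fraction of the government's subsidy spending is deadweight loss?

DWL / government spending = 1176/3497

Pre-subsidy: 234 - 2.8p = -101 + 1.6p gives p* = 1675/22, q* = 229/11.
With the rebate, buyers effectively pay pb = ps − 42, where ps is the price sellers receive.
Demand in terms of ps becomes qd = 234 − 2.8(ps − 42) = 351.6 - 2.8ps. Setting this equal to supply: 351.6 - 2.8ps = -101 + 1.6ps, so ps = 2263/22.
Buyers pay pb = 2263/22 − 42 = 1339/22; q' = -101 + 1.6·(2263/22) = 3497/55.
ΔCS = ½(229/11 + 3497/55)(1675/22 − 1339/22) = 35448/55; ΔPS = ½(229/11 + 3497/55)(2263/22 − 1675/22) = 62034/55.
Government spending = 42 × 3497/55 = 146874/55.
DWL = ½ × 42 × (3497/55 − 229/11) = 49392/55; fraction = (49392/55) / (146874/55) = 1176/3497.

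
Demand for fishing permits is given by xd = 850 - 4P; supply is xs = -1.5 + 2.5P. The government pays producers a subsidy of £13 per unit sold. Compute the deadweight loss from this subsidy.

Deadweight loss = £130

Pre-subsidy: 850 - 4P = -1.5 + 2.5P gives P* = 131, x* = 326.
With the subsidy, sellers receive Ps = Pb + 13 for each unit, where Pb is the price buyers pay.
Supply in terms of Pb becomes xs = -1.5 + 2.5(Pb + 13) = 31 + 2.5Pb. Setting this equal to demand: 850 - 4Pb = 31 + 2.5Pb, so Pb = 126.
Sellers receive Ps = 126 + 13 = 139; x' = 850 − 4·126 = 346.
The subsidy expands output by 346 − 326 = 20 past the efficient level; on those units the gap between marginal cost and willingness to pay runs from 0 up to 13.
DWL = ½ × 13 × 20 = 130.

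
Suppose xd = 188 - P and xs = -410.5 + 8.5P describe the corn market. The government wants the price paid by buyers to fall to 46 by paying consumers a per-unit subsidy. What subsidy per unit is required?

At a buyer price of 46, quantity demanded is 188 − 1·46 = 142.
Sellers supply 142 only when they receive Ps with -410.5 + 8.5·Ps = 142, i.e. Ps = 65.
s = Ps − Pb = 65 − 46 = 19.

Required subsidy s = 19 per unit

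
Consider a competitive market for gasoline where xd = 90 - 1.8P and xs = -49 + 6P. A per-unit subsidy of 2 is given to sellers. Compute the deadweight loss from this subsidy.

Deadweight loss = 36/13

Pre-subsidy: 90 - 1.8P = -49 + 6P gives P* = 695/39, x* = 753/13.
With the subsidy, sellers receive Ps = Pb + 2 for each unit, where Pb is the price buyers pay.
Supply in terms of Pb becomes xs = -49 + 6(Pb + 2) = -37 + 6Pb. Setting this equal to demand: 90 - 1.8Pb = -37 + 6Pb, so Pb = 635/39.
Sellers receive Ps = 635/39 + 2 = 713/39; x' = 90 − 1.8·(635/39) = 789/13.
The subsidy expands output by 789/13 − 753/13 = 36/13 past the efficient level; on those units the gap between marginal cost and willingness to pay runs from 0 up to 2.
DWL = ½ × 2 × 36/13 = 36/13.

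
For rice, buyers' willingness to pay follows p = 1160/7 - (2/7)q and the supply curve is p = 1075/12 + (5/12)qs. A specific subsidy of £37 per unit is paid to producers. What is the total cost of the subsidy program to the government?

Pre-subsidy: 1160/7 - (2/7)q = 1075/12 + (5/12)q gives q* = 6395/59 and p* = 7950/59.
With the subsidy, sellers receive ps = pb + 37 for each unit, where pb is the price buyers pay.
On the curves, pb = 1160/7 - (2/7)q and ps = 1075/12 + (5/12)q; the wedge ps − pb = 37 gives 1075/12 + (5/12)q − (1160/7 - (2/7)q) = 37, so q' = 9503/59.
Then pb = 1160/7 − (2/7)·(9503/59) = 7062/59 and ps = 1075/12 + (5/12)·(9503/59) = 9245/59.
Government outlay = subsidy × quantity = 37 × 9503/59 = 351611/59.

Government cost = 351611/59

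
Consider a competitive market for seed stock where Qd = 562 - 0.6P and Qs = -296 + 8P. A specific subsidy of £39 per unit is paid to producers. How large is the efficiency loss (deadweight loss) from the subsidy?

Deadweight loss = 18252/43

Pre-subsidy: 562 - 0.6P = -296 + 8P gives P* = 4290/43, Q* = 21592/43.
With the subsidy, sellers receive Ps = Pb + 39 for each unit, where Pb is the price buyers pay.
Supply in terms of Pb becomes Qs = -296 + 8(Pb + 39) = 16 + 8Pb. Setting this equal to demand: 562 - 0.6Pb = 16 + 8Pb, so Pb = 2730/43.
Sellers receive Ps = 2730/43 + 39 = 4407/43; Q' = 562 − 0.6·(2730/43) = 22528/43.
The subsidy expands output by 22528/43 − 21592/43 = 936/43 past the efficient level; on those units the gap between marginal cost and willingness to pay runs from 0 up to 39.
DWL = ½ × 39 × 936/43 = 18252/43.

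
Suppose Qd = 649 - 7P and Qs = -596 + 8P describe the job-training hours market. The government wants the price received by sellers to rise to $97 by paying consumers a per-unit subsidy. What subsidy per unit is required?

At a seller price of 97, quantity supplied is -596 + 8·97 = 180.
Buyers absorb 180 only when they pay Pb with 649 − 7·Pb = 180, i.e. Pb = 67.
s = Ps − Pb = 97 − 67 = 30.

Required subsidy s = $30 per unit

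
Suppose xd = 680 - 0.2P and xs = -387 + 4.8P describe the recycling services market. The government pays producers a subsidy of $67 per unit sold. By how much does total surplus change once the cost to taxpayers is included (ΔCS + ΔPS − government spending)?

Pre-subsidy: 680 - 0.2P = -387 + 4.8P gives P* = 213.4, x* = 637.32.
With the subsidy, sellers receive Ps = Pb + 67 for each unit, where Pb is the price buyers pay.
Supply in terms of Pb becomes xs = -387 + 4.8(Pb + 67) = -65.4 + 4.8Pb. Setting this equal to demand: 680 - 0.2Pb = -65.4 + 4.8Pb, so Pb = 149.08.
Sellers receive Ps = 149.08 + 67 = 216.08; x' = 680 − 0.2·149.08 = 650.184.
ΔCS = ½(637.32 + 650.184)(213.4 − 149.08) = 41406.12864; ΔPS = ½(637.32 + 650.184)(216.08 − 213.4) = 1725.25536.
Government spending = 67 × 650.184 = 43562.328.
Net change = 41406.12864 + 1725.25536 − 43562.328 = -430.944. The loss equals the DWL triangle ½·67·12.864.

Net change in total surplus = -$430.944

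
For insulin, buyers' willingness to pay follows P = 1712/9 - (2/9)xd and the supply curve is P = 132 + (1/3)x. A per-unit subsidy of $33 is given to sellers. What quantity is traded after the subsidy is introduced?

x' = 164.2

Pre-subsidy: 1712/9 - (2/9)x = 132 + (1/3)x gives x* = 104.8 and P* = 2504/15.
With the subsidy, sellers receive Ps = Pb + 33 for each unit, where Pb is the price buyers pay.
On the curves, Pb = 1712/9 - (2/9)x and Ps = 132 + (1/3)x; the wedge Ps − Pb = 33 gives 132 + (1/3)x − (1712/9 - (2/9)x) = 33, so x' = 164.2.
Then Pb = 1712/9 − (2/9)·164.2 = 2306/15 and Ps = 132 + (1/3)·164.2 = 2801/15.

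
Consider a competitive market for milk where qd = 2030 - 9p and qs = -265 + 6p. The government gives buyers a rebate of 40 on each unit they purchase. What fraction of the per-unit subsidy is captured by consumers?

Pre-subsidy: 2030 - 9p = -265 + 6p gives p* = 153, q* = 653.
With the rebate, buyers effectively pay pb = ps − 40, where ps is the price sellers receive.
Demand in terms of ps becomes qd = 2030 − 9(ps − 40) = 2390 - 9ps. Setting this equal to supply: 2390 - 9ps = -265 + 6ps, so ps = 177.
Buyers pay pb = 177 − 40 = 137; q' = -265 + 6·177 = 797.
Buyers' price falls by p* − pb = 153 − 137 = 16; sellers' price rises by ps − p* = 177 − 153 = 24.
So consumers capture 16/40 = 0.4 of each unit of subsidy.

Consumer share = 0.4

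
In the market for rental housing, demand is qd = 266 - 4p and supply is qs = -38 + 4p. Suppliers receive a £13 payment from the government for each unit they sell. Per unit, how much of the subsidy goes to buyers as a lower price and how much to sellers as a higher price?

Pre-subsidy: 266 - 4p = -38 + 4p gives p* = 38, q* = 114.
With the subsidy, sellers receive ps = pb + 13 for each unit, where pb is the price buyers pay.
Supply in terms of pb becomes qs = -38 + 4(pb + 13) = 14 + 4pb. Setting this equal to demand: 266 - 4pb = 14 + 4pb, so pb = 31.5.
Sellers receive ps = 31.5 + 13 = 44.5; q' = 266 − 4·31.5 = 140.
Buyers' price falls by p* − pb = 38 − 31.5 = 6.5; sellers' price rises by ps − p* = 44.5 − 38 = 6.5.

Buyers gain £6.5 per unit; sellers gain £6.5 per unit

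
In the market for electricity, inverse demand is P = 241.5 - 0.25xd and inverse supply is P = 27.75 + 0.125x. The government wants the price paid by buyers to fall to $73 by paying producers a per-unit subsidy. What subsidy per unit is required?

Required subsidy s = $39 per unit

At a buyer price of 73, quantity demanded is 966 − 4·73 = 674.
Sellers supply 674 only when they receive Ps = 27.75 + 0.125·674 = 112.
s = Ps − Pb = 112 − 73 = 39.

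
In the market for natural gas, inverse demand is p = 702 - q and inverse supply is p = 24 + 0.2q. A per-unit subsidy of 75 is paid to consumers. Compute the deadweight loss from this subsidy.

Pre-subsidy: 702 - q = 24 + 0.2q gives q* = 565 and p* = 137.
With the rebate, buyers effectively pay pb = ps − 75, where ps is the price sellers receive.
On the curves, pb = 702 - q and ps = 24 + 0.2q; the wedge ps − pb = 75 gives 24 + 0.2q − (702 - q) = 75, so q' = 627.5.
Then pb = 702 − 1·627.5 = 74.5 and ps = 24 + 0.2·627.5 = 149.5.
The subsidy expands output by 627.5 − 565 = 62.5 past the efficient level; on those units the gap between marginal cost and willingness to pay runs from 0 up to 75.
DWL = ½ × 75 × 62.5 = 2343.75.

Deadweight loss = 2343.75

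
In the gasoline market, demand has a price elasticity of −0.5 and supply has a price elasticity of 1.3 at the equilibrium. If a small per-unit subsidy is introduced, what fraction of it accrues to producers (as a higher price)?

Producer share = 5/18

For a small subsidy around the equilibrium, the benefit split depends on the relative slopes, which at a point are proportional to the elasticities.
Buyer share = εs/(εs + |εd|) = 1.3/(1.3 + 0.5) = 13/18; seller share = |εd|/(εs + |εd|) = 5/18.
So producers capture 5/18 of the subsidy.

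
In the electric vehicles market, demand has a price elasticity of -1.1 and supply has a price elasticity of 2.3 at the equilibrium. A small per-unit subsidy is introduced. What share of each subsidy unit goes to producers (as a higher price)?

Producer share = 11/34

For a small subsidy around the equilibrium, the benefit split depends on the relative slopes, which at a point are proportional to the elasticities.
Buyer share = εs/(εs + |εd|) = 2.3/(2.3 + 1.1) = 23/34; seller share = |εd|/(εs + |εd|) = 11/34.
So producers capture 11/34 of the subsidy.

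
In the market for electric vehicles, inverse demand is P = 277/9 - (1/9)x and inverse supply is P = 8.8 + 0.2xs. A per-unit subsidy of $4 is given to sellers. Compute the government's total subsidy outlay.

Government cost = $334

Pre-subsidy: 277/9 - (1/9)x = 8.8 + 0.2x gives x* = 989/14 and P* = 321/14.
With the subsidy, sellers receive Ps = Pb + 4 for each unit, where Pb is the price buyers pay.
On the curves, Pb = 277/9 - (1/9)x and Ps = 8.8 + 0.2x; the wedge Ps − Pb = 4 gives 8.8 + 0.2x − (277/9 - (1/9)x) = 4, so x' = 83.5.
Then Pb = 277/9 − (1/9)·83.5 = 21.5 and Ps = 8.8 + 0.2·83.5 = 25.5.
Government outlay = subsidy × quantity = 4 × 83.5 = 334.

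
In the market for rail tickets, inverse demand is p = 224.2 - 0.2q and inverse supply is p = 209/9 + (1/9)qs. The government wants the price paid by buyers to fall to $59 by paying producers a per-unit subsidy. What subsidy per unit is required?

Required subsidy s = $56 per unit

At a buyer price of 59, quantity demanded is 1121 − 5·59 = 826.
Sellers supply 826 only when they receive ps = 209/9 + (1/9)·826 = 115.
s = ps − pb = 115 − 59 = 56.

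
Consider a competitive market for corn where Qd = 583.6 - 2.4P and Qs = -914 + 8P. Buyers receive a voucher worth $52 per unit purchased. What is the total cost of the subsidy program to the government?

Pre-subsidy: 583.6 - 2.4P = -914 + 8P gives P* = 144, Q* = 238.
With the rebate, buyers effectively pay Pb = Ps − 52, where Ps is the price sellers receive.
Demand in terms of Ps becomes Qd = 583.6 − 2.4(Ps − 52) = 708.4 - 2.4Ps. Setting this equal to supply: 708.4 - 2.4Ps = -914 + 8Ps, so Ps = 156.
Buyers pay Pb = 156 − 52 = 104; Q' = -914 + 8·156 = 334.
Government outlay = subsidy × quantity = 52 × 334 = 17368.

Government cost = $17368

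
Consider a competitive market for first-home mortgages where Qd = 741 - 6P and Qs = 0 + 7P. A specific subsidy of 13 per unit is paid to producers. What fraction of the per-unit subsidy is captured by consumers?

Pre-subsidy: 741 - 6P = 0 + 7P gives P* = 57, Q* = 399.
With the subsidy, sellers receive Ps = Pb + 13 for each unit, where Pb is the price buyers pay.
Supply in terms of Pb becomes Qs = 0 + 7(Pb + 13) = 91 + 7Pb. Setting this equal to demand: 741 - 6Pb = 91 + 7Pb, so Pb = 50.
Sellers receive Ps = 50 + 13 = 63; Q' = 741 − 6·50 = 441.
Buyers' price falls by P* − Pb = 57 − 50 = 7; sellers' price rises by Ps − P* = 63 − 57 = 6.
So consumers capture 7/13 = 7/13 of each unit of subsidy.

Consumer share = 7/13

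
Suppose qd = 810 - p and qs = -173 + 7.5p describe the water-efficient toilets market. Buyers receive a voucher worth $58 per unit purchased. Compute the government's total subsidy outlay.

Government cost = 735092/17

Pre-subsidy: 810 - p = -173 + 7.5p gives p* = 1966/17, q* = 11804/17.
With the rebate, buyers effectively pay pb = ps − 58, where ps is the price sellers receive.
Demand in terms of ps becomes qd = 810 − 1(ps − 58) = 868 - ps. Setting this equal to supply: 868 - ps = -173 + 7.5ps, so ps = 2082/17.
Buyers pay pb = 2082/17 − 58 = 1096/17; q' = -173 + 7.5·(2082/17) = 12674/17.
Government outlay = subsidy × quantity = 58 × 12674/17 = 735092/17.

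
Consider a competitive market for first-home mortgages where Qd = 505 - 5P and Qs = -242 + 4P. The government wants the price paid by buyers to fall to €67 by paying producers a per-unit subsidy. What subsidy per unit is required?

At a buyer price of 67, quantity demanded is 505 − 5·67 = 170.
Sellers supply 170 only when they receive Ps with -242 + 4·Ps = 170, i.e. Ps = 103.
s = Ps − Pb = 103 − 67 = 36.

Required subsidy s = €36 per unit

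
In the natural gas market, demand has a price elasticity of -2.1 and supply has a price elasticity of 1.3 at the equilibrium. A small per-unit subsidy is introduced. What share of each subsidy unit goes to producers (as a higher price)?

Producer share = 21/34

For a small subsidy around the equilibrium, the benefit split depends on the relative slopes, which at a point are proportional to the elasticities.
Buyer share = εs/(εs + |εd|) = 1.3/(1.3 + 2.1) = 13/34; seller share = |εd|/(εs + |εd|) = 21/34.
So producers capture 21/34 of the subsidy.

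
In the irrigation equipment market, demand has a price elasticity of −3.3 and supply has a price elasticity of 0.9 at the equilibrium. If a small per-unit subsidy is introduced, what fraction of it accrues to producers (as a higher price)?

For a small subsidy around the equilibrium, the benefit split depends on the relative slopes, which at a point are proportional to the elasticities.
Buyer share = εs/(εs + |εd|) = 0.9/(0.9 + 3.3) = 3/14; seller share = |εd|/(εs + |εd|) = 11/14.
So producers capture 11/14 of the subsidy.

Producer share = 11/14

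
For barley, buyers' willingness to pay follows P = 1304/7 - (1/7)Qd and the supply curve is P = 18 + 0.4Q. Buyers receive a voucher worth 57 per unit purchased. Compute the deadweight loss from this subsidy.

Pre-subsidy: 1304/7 - (1/7)Q = 18 + 0.4Q gives Q* = 310 and P* = 142.
With the rebate, buyers effectively pay Pb = Ps − 57, where Ps is the price sellers receive.
On the curves, Pb = 1304/7 - (1/7)Q and Ps = 18 + 0.4Q; the wedge Ps − Pb = 57 gives 18 + 0.4Q − (1304/7 - (1/7)Q) = 57, so Q' = 415.
Then Pb = 1304/7 − (1/7)·415 = 127 and Ps = 18 + 0.4·415 = 184.
The subsidy expands output by 415 − 310 = 105 past the efficient level; on those units the gap between marginal cost and willingness to pay runs from 0 up to 57.
DWL = ½ × 57 × 105 = 2992.5.

Deadweight loss = 2992.5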